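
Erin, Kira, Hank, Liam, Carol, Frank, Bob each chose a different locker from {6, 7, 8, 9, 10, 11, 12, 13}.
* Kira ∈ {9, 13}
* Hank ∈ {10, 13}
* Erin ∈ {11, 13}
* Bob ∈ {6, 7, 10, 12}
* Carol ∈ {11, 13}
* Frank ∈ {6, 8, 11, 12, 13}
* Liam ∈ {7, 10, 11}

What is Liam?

The 2 variables Erin and Carol are confined to {11, 13}, which locks those values in; drop them from Kira, Hank, Liam, Frank.
Kira's domain is down to {9}, so Kira = 9.
Hank must be 10 (only option left). Eliminate 10 elsewhere: Liam, Bob.
So Liam = 7.

7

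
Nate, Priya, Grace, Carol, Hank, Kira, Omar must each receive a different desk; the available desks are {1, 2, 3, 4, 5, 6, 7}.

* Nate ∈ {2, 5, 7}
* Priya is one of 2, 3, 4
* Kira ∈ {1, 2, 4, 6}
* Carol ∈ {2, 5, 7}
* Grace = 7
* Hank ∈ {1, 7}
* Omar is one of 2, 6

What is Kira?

Grace's domain is down to {7}, so Grace = 7. Eliminate 7 elsewhere: Nate, Carol, Hank.
That leaves Hank = 1. Strike 1 from Kira.
The 5 still-open variables draw from only 5 values {2, 3, 4, 5, 6}, so each is used; only Priya can be 3, hence Priya = 3.
Among the 4 still-open variables, 4 fits only Kira (and all 4 values in {2, 4, 5, 6} must be used), so Kira = 4.

4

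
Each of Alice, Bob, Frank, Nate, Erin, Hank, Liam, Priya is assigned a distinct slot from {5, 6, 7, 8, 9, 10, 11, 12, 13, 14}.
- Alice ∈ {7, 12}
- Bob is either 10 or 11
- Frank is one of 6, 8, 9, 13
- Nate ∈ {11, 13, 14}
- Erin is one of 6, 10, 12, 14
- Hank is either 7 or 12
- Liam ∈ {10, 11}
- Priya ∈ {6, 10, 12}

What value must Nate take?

Alice and Hank between them cover only {7, 12} — a naked pair. Remove those values from Erin, Priya.
The 2 variables Bob and Liam are confined to {10, 11}, which locks those values in; drop them from Nate, Erin, Priya.
Priya must be 6 (only option left). So Frank, Erin can't be 6.
That leaves Erin = 14. So Nate can't be 14.
So Nate = 13.

13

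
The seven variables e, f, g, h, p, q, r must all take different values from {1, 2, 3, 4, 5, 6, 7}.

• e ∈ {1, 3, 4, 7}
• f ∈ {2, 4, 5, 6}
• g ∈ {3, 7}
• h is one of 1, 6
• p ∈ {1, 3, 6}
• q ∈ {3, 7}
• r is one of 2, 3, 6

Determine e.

4

The 7 variables draw from only 7 values {1, 2, 3, 4, 5, 6, 7}, so each is used; only f can be 5, hence f = 5.
The 6 still-open variables together cover exactly {1, 2, 3, 4, 6, 7} — 6 values for 6 variables — and 2 appears only in r's list, so r = 2.
Among the 5 still-open variables, 4 fits only e (and all 5 values in {1, 3, 4, 6, 7} must be used), so e = 4.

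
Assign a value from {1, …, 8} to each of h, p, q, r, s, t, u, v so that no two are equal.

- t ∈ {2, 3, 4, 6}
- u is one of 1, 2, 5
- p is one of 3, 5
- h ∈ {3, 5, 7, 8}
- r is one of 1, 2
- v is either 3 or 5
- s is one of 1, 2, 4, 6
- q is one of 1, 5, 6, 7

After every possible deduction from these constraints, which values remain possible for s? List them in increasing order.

4, 6

The 8 variables draw from only 8 values {1, 2, 3, 4, 5, 6, 7, 8}, so each is used; only h can be 8, hence h = 8.
The 7 still-open variables together cover exactly {1, 2, 3, 4, 5, 6, 7} — 7 values for 7 variables — and 7 appears only in q's list, so q = 7.
p and v share exactly the 2 values {3, 5}; by pigeonhole those values go to them, so strike 3, 5 from t, u.
r and u between them cover only {1, 2} — a naked pair. Remove those values from s, t.
No further eliminations apply; s can still be any of 4, 6.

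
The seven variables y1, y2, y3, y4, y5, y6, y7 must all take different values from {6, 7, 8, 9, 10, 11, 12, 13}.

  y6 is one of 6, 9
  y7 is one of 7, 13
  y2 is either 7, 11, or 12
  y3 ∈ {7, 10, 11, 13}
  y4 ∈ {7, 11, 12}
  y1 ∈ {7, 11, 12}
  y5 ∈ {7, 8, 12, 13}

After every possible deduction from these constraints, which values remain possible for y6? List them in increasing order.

y1, y2, y4 between them cover only {7, 11, 12} — a naked triple. Remove those values from y3, y5, y7.
y7 must be 13 (only option left). Strike 13 from y3, y5.
y3 must be 10 (only option left).
y5 must be 8 (only option left).
No further eliminations apply; y6 can still be any of 6, 9.

6, 9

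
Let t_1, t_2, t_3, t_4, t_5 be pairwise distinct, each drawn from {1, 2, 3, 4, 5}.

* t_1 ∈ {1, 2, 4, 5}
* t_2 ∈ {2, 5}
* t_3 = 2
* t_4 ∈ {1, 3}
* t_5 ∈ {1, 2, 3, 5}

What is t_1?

4

t_3 has just one choice, so t_3 = 2. So t_1, t_2, t_5 can't be 2.
That leaves t_2 = 5. Strike 5 from t_1, t_5.
The 3 still-open variables draw from only 3 values {1, 3, 4}, so each is used; only t_1 can be 4, hence t_1 = 4.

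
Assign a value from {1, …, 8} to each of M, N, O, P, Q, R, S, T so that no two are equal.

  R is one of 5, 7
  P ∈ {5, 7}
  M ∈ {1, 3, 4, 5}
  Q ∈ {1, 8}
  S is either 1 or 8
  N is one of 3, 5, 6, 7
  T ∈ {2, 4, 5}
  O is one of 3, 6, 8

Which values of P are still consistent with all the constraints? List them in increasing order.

5, 7

Among the 8 variables, 2 fits only T (and all 8 values in {1, 2, 3, 4, 5, 6, 7, 8} must be used), so T = 2.
The 7 still-open variables draw from only 7 values {1, 3, 4, 5, 6, 7, 8}, so each is used; only M can be 4, hence M = 4.
P and R between them cover only {5, 7} — a naked pair. Remove those values from N.
The 2 variables Q and S are confined to {1, 8}, which locks those values in; drop them from O.
No further eliminations apply; P can still be any of 5, 7.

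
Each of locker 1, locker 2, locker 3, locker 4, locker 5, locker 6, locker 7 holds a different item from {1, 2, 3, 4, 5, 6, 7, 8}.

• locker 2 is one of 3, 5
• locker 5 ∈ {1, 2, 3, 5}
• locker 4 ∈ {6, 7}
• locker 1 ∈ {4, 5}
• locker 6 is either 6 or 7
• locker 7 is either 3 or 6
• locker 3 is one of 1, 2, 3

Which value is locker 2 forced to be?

The 7 variables draw from only 7 values {1, 2, 3, 4, 5, 6, 7}, so each is used; only locker 1 can be 4, hence locker 1 = 4.
The 2 variables locker 4 and locker 6 are confined to {6, 7}, which locks those values in; drop them from locker 7.
That leaves locker 7 = 3. Eliminate 3 elsewhere: locker 2, locker 3, locker 5.
So locker 2 = 5.

5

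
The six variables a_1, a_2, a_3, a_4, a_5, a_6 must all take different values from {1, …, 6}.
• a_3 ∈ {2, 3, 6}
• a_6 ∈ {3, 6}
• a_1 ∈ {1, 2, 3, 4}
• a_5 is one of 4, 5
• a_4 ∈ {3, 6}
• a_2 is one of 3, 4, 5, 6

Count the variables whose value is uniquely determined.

The 6 variables together cover exactly {1, 2, 3, 4, 5, 6} — 6 values for 6 variables — and 1 appears only in a_1's list, so a_1 = 1.
The 5 still-open variables draw from only 5 values {2, 3, 4, 5, 6}, so each is used; only a_3 can be 2, hence a_3 = 2.
a_4 and a_6 between them cover only {3, 6} — a naked pair. Remove those values from a_2.
Determined: a_1=1, a_3=2. The other variables each still have more than one consistent value. That makes 2.

2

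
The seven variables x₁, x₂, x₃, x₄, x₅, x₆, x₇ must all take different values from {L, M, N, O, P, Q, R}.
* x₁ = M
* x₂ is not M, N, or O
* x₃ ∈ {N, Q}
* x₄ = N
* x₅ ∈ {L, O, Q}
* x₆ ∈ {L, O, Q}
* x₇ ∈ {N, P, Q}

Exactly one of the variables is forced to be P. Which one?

x₇

x₁ must be M (only option left).
x₄ must be N (only option left). Eliminate N elsewhere: x₃, x₇.
That leaves x₃ = Q. Eliminate Q elsewhere: x₂, x₅, x₆, x₇.
So P goes to x₇.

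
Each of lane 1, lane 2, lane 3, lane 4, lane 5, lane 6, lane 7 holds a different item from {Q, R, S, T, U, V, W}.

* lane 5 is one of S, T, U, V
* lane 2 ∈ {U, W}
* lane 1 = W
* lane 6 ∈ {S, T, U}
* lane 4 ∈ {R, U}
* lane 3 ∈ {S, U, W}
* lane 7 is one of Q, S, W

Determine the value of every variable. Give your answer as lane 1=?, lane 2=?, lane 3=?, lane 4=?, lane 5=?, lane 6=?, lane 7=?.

lane 1=W, lane 2=U, lane 3=S, lane 4=R, lane 5=V, lane 6=T, lane 7=Q

lane 1 must be W (only option left). So lane 2, lane 3, lane 7 can't be W.
That leaves lane 2 = U. So lane 3, lane 4, lane 5, lane 6 can't be U.
That leaves lane 3 = S. Strike S from lane 5, lane 6, lane 7.
That leaves lane 4 = R.
lane 6's domain is down to {T}, so lane 6 = T. Eliminate T elsewhere: lane 5.
That leaves lane 7 = Q.
lane 5's domain is down to {V}, so lane 5 = V.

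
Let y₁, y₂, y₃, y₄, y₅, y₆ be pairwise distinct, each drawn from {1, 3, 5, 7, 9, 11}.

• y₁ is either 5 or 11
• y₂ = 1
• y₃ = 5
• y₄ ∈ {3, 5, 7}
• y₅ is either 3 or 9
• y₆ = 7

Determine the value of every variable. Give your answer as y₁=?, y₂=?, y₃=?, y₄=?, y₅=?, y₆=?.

y₂ has just one choice, so y₂ = 1.
y₃ has just one choice, so y₃ = 5. Remove 5 from y₁, y₄.
y₆ has just one choice, so y₆ = 7. Eliminate 7 elsewhere: y₄.
y₁ has just one choice, so y₁ = 11.
y₄ must be 3 (only option left). Remove 3 from y₅.
y₅'s domain is down to {9}, so y₅ = 9.

y₁=11, y₂=1, y₃=5, y₄=3, y₅=9, y₆=7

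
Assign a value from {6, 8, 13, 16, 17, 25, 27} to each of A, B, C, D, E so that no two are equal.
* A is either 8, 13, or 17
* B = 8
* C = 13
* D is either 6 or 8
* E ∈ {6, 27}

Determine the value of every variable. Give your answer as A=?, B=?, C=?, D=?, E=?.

A=17, B=8, C=13, D=6, E=27

B must be 8 (only option left). Eliminate 8 elsewhere: A, D.
C's domain is down to {13}, so C = 13. Eliminate 13 elsewhere: A.
D must be 6 (only option left). Remove 6 from E.
E has just one choice, so E = 27.
That leaves A = 17.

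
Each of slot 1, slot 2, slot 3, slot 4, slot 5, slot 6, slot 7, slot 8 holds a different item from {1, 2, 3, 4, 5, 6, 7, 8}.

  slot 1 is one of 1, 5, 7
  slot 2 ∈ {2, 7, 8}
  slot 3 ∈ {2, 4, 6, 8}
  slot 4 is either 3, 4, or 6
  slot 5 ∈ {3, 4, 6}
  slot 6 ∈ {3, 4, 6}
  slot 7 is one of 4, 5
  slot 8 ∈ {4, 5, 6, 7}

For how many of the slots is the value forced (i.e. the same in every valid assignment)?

Among the 8 variables, 1 fits only slot 1 (and all 8 values in {1, 2, 3, 4, 5, 6, 7, 8} must be used), so slot 1 = 1.
The 3 variables slot 4, slot 5, slot 6 are confined to {3, 4, 6}, which locks those values in; drop them from slot 3, slot 7, slot 8.
slot 7 has just one choice, so slot 7 = 5. Eliminate 5 elsewhere: slot 8.
slot 8 must be 7 (only option left). Remove 7 from slot 2.
Determined: slot 1=1, slot 7=5, slot 8=7. The other slots each still have more than one consistent value. That makes 3.

3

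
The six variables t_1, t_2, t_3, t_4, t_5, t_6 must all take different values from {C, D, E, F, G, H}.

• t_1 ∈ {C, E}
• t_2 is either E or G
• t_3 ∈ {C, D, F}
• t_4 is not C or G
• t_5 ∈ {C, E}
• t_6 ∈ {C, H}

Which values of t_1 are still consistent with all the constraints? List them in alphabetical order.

The 6 variables together cover exactly {C, D, E, F, G, H} — 6 values for 6 variables — and G appears only in t_2's list, so t_2 = G.
t_1 and t_5 between them cover only {C, E} — a naked pair. Remove those values from t_3, t_4, t_6.
t_6 has just one choice, so t_6 = H. Eliminate H elsewhere: t_4.
No further eliminations apply; t_1 can still be any of C, E.

C, E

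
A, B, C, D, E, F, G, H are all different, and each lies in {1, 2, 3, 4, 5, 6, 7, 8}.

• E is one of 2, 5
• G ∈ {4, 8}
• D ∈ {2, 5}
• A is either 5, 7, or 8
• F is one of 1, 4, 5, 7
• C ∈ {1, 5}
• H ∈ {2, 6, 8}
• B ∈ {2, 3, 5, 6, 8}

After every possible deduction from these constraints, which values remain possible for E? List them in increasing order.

The 8 variables together cover exactly {1, 2, 3, 4, 5, 6, 7, 8} — 8 values for 8 variables — and 3 appears only in B's list, so B = 3.
The 7 still-open variables together cover exactly {1, 2, 4, 5, 6, 7, 8} — 7 values for 7 variables — and 6 appears only in H's list, so H = 6.
D and E share exactly the 2 values {2, 5}; by pigeonhole those values go to them, so strike 2, 5 from A, C, F.
C must be 1 (only option left). Strike 1 from F.
No further eliminations apply; E can still be any of 2, 5.

2, 5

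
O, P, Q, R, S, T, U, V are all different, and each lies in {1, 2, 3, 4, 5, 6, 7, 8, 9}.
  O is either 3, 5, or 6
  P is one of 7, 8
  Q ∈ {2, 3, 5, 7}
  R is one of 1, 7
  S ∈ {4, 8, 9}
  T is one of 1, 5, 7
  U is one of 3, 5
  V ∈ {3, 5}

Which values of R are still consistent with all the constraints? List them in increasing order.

1, 7

U and V share exactly the 2 values {3, 5}; by pigeonhole those values go to them, so strike 3, 5 from O, Q, T.
That leaves O = 6.
R and T between them cover only {1, 7} — a naked pair. Remove those values from P, Q.
That leaves P = 8. Eliminate 8 elsewhere: S.
Q's domain is down to {2}, so Q = 2.
No further eliminations apply; R can still be any of 1, 7.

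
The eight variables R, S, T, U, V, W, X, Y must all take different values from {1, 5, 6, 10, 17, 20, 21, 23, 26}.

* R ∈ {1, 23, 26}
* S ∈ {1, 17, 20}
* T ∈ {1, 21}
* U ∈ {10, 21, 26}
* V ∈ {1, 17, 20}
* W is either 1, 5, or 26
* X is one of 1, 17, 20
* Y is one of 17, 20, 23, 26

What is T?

The 8 variables together cover exactly {1, 5, 10, 17, 20, 21, 23, 26} — 8 values for 8 variables — and 5 appears only in W's list, so W = 5.
The 7 still-open variables draw from only 7 values {1, 10, 17, 20, 21, 23, 26}, so each is used; only U can be 10, hence U = 10.
Among the 6 still-open variables, 21 fits only T (and all 6 values in {1, 17, 20, 21, 23, 26} must be used), so T = 21.

21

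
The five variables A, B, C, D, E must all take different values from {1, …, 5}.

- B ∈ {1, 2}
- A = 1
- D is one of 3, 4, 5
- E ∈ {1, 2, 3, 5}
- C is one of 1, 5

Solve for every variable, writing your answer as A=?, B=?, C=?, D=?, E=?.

A must be 1 (only option left). Eliminate 1 elsewhere: B, C, E.
B must be 2 (only option left). Remove 2 from E.
C has just one choice, so C = 5. Remove 5 from D, E.
That leaves E = 3. Strike 3 from D.
D has just one choice, so D = 4.

A=1, B=2, C=5, D=4, E=3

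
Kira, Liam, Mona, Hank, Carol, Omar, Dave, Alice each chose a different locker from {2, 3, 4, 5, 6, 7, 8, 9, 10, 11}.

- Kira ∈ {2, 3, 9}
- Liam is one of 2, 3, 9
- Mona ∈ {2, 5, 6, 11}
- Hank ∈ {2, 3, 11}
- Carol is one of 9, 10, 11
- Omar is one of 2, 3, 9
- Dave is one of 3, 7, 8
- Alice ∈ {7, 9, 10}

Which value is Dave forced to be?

Kira, Liam, Omar between them cover only {2, 3, 9} — a naked triple. Remove those values from Mona, Hank, Carol, Dave, Alice.
Hank has just one choice, so Hank = 11. Remove 11 from Mona, Carol.
Carol's domain is down to {10}, so Carol = 10. Eliminate 10 elsewhere: Alice.
Alice must be 7 (only option left). Strike 7 from Dave.
So Dave = 8.

8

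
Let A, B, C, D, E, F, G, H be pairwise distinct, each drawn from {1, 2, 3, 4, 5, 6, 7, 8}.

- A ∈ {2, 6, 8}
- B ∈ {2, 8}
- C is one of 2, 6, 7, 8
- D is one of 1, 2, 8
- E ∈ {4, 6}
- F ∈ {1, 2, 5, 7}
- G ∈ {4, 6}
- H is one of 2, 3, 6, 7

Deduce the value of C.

The 8 variables draw from only 8 values {1, 2, 3, 4, 5, 6, 7, 8}, so each is used; only H can be 3, hence H = 3.
Among the 7 still-open variables, 5 fits only F (and all 7 values in {1, 2, 4, 5, 6, 7, 8} must be used), so F = 5.
The 6 still-open variables draw from only 6 values {1, 2, 4, 6, 7, 8}, so each is used; only D can be 1, hence D = 1.
Among the 5 still-open variables, 7 fits only C (and all 5 values in {2, 4, 6, 7, 8} must be used), so C = 7.

7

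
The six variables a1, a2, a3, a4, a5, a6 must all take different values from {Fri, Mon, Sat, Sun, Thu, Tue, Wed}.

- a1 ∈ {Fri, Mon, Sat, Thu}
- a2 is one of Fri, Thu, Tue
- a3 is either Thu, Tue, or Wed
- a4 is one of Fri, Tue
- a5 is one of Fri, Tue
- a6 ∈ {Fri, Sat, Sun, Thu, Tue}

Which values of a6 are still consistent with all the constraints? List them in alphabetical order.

a4 and a5 between them cover only {Fri, Tue} — a naked pair. Remove those values from a1, a2, a3, a6.
a2 has just one choice, so a2 = Thu. Strike Thu from a1, a3, a6.
That leaves a3 = Wed.
No further eliminations apply; a6 can still be any of Sat, Sun.

Sat, Sun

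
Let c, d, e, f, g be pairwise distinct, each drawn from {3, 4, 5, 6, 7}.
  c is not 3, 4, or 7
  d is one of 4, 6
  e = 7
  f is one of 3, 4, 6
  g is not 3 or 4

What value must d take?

4

e must be 7 (only option left). Eliminate 7 elsewhere: g.
The 4 still-open variables together cover exactly {3, 4, 5, 6} — 4 values for 4 variables — and 3 appears only in f's list, so f = 3.
The 3 still-open variables together cover exactly {4, 5, 6} — 3 values for 3 variables — and 4 appears only in d's list, so d = 4.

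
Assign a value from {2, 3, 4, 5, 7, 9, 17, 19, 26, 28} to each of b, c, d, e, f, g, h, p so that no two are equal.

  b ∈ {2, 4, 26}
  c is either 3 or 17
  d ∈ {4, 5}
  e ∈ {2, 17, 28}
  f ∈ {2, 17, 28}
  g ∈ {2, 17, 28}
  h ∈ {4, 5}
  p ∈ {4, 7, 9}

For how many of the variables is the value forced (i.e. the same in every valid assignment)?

The 2 variables d and h are confined to {4, 5}, which locks those values in; drop them from b, p.
The 3 variables e, f, g are confined to {2, 17, 28}, which locks those values in; drop them from b, c.
b has just one choice, so b = 26.
c's domain is down to {3}, so c = 3.
Determined: b=26, c=3. The other variables each still have more than one consistent value. That makes 2.

2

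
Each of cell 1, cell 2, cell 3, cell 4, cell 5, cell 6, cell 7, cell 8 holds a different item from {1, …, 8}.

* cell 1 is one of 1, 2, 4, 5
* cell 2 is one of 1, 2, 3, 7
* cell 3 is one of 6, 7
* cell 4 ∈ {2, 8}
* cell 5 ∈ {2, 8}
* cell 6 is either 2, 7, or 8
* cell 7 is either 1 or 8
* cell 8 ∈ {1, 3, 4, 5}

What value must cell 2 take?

Among the 8 variables, 6 fits only cell 3 (and all 8 values in {1, 2, 3, 4, 5, 6, 7, 8} must be used), so cell 3 = 6.
The 2 variables cell 4 and cell 5 are confined to {2, 8}, which locks those values in; drop them from cell 1, cell 2, cell 6, cell 7.
cell 6 has just one choice, so cell 6 = 7. Remove 7 from cell 2.
cell 7 has just one choice, so cell 7 = 1. Strike 1 from cell 1, cell 2, cell 8.
So cell 2 = 3.

3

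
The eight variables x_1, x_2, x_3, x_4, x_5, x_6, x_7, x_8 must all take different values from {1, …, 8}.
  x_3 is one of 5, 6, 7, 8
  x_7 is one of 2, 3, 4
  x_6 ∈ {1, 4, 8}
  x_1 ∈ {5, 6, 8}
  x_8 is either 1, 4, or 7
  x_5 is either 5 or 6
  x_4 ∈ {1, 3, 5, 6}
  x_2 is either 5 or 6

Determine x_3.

7

The 8 variables draw from only 8 values {1, 2, 3, 4, 5, 6, 7, 8}, so each is used; only x_7 can be 2, hence x_7 = 2.
The 7 still-open variables together cover exactly {1, 3, 4, 5, 6, 7, 8} — 7 values for 7 variables — and 3 appears only in x_4's list, so x_4 = 3.
x_2 and x_5 between them cover only {5, 6} — a naked pair. Remove those values from x_1, x_3.
x_1 has just one choice, so x_1 = 8. So x_3, x_6 can't be 8.
So x_3 = 7.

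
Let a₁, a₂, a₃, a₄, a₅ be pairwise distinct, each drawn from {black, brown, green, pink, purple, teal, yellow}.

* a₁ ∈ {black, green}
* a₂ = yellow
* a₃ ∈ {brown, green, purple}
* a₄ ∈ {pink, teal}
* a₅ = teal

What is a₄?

pink

a₂ has just one choice, so a₂ = yellow.
a₅'s domain is down to {teal}, so a₅ = teal. So a₄ can't be teal.
So a₄ = pink.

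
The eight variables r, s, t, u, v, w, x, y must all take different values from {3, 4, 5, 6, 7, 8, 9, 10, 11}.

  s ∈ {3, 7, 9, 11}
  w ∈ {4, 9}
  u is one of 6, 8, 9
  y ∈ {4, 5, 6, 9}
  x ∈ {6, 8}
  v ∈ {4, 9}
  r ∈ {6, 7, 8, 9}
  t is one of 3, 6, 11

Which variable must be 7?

The 8 variables draw from only 8 values {3, 4, 5, 6, 7, 8, 9, 11}, so each is used; only y can be 5, hence y = 5.
The 2 variables v and w are confined to {4, 9}, which locks those values in; drop them from r, s, u.
The 2 variables u and x are confined to {6, 8}, which locks those values in; drop them from r, t.
So 7 goes to r.

r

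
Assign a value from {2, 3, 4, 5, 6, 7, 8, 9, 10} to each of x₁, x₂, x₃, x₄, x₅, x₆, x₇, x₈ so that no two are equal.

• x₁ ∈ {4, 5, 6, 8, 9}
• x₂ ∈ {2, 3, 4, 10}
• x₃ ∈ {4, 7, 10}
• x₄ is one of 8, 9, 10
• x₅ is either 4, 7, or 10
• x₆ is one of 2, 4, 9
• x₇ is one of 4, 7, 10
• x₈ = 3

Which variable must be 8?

x₈ has just one choice, so x₈ = 3. So x₂ can't be 3.
x₃, x₅, x₇ between them cover only {4, 7, 10} — a naked triple. Remove those values from x₁, x₂, x₄, x₆.
That leaves x₂ = 2. Eliminate 2 elsewhere: x₆.
x₆ has just one choice, so x₆ = 9. So x₁, x₄ can't be 9.
So 8 goes to x₄.

x₄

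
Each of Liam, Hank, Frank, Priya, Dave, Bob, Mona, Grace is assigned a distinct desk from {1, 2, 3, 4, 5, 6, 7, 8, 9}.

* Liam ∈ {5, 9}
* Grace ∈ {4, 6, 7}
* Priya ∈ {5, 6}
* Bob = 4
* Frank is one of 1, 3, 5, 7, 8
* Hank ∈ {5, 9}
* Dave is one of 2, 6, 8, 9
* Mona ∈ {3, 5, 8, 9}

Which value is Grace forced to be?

7

Bob's domain is down to {4}, so Bob = 4. Eliminate 4 elsewhere: Grace.
Liam and Hank between them cover only {5, 9} — a naked pair. Remove those values from Frank, Priya, Dave, Mona.
Priya has just one choice, so Priya = 6. Eliminate 6 elsewhere: Dave, Grace.
So Grace = 7.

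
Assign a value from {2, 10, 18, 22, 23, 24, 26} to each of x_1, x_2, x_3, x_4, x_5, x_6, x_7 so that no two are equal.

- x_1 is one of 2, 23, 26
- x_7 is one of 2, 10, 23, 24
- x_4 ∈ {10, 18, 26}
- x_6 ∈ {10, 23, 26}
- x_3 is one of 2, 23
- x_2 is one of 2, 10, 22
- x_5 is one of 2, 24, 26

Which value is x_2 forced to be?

22

The 7 variables draw from only 7 values {2, 10, 18, 22, 23, 24, 26}, so each is used; only x_4 can be 18, hence x_4 = 18.
Among the 6 still-open variables, 22 fits only x_2 (and all 6 values in {2, 10, 22, 23, 24, 26} must be used), so x_2 = 22.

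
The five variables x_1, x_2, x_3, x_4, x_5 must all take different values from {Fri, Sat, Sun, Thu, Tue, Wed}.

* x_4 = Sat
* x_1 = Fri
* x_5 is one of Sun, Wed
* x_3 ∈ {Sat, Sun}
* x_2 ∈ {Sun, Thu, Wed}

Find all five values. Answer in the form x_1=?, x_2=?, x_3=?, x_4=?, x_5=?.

x_1 has just one choice, so x_1 = Fri.
x_4 must be Sat (only option left). Eliminate Sat elsewhere: x_3.
x_3's domain is down to {Sun}, so x_3 = Sun. So x_2, x_5 can't be Sun.
x_5 must be Wed (only option left). Remove Wed from x_2.
x_2 must be Thu (only option left).

x_1=Fri, x_2=Thu, x_3=Sun, x_4=Sat, x_5=Wed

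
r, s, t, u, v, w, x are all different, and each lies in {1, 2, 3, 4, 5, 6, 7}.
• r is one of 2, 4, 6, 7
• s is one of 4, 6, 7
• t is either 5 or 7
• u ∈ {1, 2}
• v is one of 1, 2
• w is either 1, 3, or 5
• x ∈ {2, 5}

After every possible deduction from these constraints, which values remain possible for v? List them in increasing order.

The 7 variables together cover exactly {1, 2, 3, 4, 5, 6, 7} — 7 values for 7 variables — and 3 appears only in w's list, so w = 3.
The 2 variables u and v are confined to {1, 2}, which locks those values in; drop them from r, x.
x must be 5 (only option left). Strike 5 from t.
t's domain is down to {7}, so t = 7. Strike 7 from r, s.
No further eliminations apply; v can still be any of 1, 2.

1, 2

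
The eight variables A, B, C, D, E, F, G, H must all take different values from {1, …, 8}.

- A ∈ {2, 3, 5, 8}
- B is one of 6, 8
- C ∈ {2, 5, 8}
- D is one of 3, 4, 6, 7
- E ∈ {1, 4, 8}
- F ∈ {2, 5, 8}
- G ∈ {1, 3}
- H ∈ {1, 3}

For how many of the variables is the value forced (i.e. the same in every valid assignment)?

The 8 variables together cover exactly {1, 2, 3, 4, 5, 6, 7, 8} — 8 values for 8 variables — and 7 appears only in D's list, so D = 7.
Among the 7 still-open variables, 4 fits only E (and all 7 values in {1, 2, 3, 4, 5, 6, 8} must be used), so E = 4.
The 6 still-open variables together cover exactly {1, 2, 3, 5, 6, 8} — 6 values for 6 variables — and 6 appears only in B's list, so B = 6.
G and H share exactly the 2 values {1, 3}; by pigeonhole those values go to them, so strike 1, 3 from A.
Determined: B=6, D=7, E=4. The other variables each still have more than one consistent value. That makes 3.

3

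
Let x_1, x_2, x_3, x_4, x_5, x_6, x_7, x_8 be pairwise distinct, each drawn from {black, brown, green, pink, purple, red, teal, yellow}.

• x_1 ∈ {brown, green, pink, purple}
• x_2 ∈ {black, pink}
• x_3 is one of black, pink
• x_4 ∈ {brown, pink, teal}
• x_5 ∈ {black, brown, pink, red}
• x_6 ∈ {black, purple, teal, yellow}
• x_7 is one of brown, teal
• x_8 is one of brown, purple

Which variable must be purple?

x_8

The 8 variables draw from only 8 values {black, brown, green, pink, purple, red, teal, yellow}, so each is used; only x_1 can be green, hence x_1 = green.
The 7 still-open variables draw from only 7 values {black, brown, pink, purple, red, teal, yellow}, so each is used; only x_5 can be red, hence x_5 = red.
The 6 still-open variables together cover exactly {black, brown, pink, purple, teal, yellow} — 6 values for 6 variables — and yellow appears only in x_6's list, so x_6 = yellow.
Among the 5 still-open variables, purple fits only x_8 (and all 5 values in {black, brown, pink, purple, teal} must be used), so x_8 = purple.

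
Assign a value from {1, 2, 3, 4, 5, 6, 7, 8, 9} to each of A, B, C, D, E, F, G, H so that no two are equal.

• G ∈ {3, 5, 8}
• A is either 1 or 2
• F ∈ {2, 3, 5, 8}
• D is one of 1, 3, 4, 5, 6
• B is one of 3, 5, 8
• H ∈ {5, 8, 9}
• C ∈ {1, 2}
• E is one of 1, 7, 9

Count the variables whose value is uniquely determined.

A and C share exactly the 2 values {1, 2}; by pigeonhole those values go to them, so strike 1, 2 from D, E, F.
B, F, G share exactly the 3 values {3, 5, 8}; by pigeonhole those values go to them, so strike 3, 5, 8 from D, H.
H's domain is down to {9}, so H = 9. So E can't be 9.
E's domain is down to {7}, so E = 7.
Determined: E=7, H=9. The other variables each still have more than one consistent value. That makes 2.

2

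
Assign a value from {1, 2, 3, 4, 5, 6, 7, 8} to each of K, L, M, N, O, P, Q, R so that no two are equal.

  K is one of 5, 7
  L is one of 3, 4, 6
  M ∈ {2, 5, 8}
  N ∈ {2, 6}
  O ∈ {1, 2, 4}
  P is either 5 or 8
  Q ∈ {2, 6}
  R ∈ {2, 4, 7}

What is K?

7

The 8 variables draw from only 8 values {1, 2, 3, 4, 5, 6, 7, 8}, so each is used; only O can be 1, hence O = 1.
Among the 7 still-open variables, 3 fits only L (and all 7 values in {2, 3, 4, 5, 6, 7, 8} must be used), so L = 3.
Among the 6 still-open variables, 4 fits only R (and all 6 values in {2, 4, 5, 6, 7, 8} must be used), so R = 4.
Among the 5 still-open variables, 7 fits only K (and all 5 values in {2, 5, 6, 7, 8} must be used), so K = 7.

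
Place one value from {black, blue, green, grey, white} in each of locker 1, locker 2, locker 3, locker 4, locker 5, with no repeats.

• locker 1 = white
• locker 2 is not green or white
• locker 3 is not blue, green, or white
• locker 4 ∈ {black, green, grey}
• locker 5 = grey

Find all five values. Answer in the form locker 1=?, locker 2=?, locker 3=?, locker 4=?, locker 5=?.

locker 1 must be white (only option left).
locker 5 has just one choice, so locker 5 = grey. Eliminate grey elsewhere: locker 2, locker 3, locker 4.
locker 3 has just one choice, so locker 3 = black. So locker 2, locker 4 can't be black.
That leaves locker 4 = green.
locker 2's domain is down to {blue}, so locker 2 = blue.

locker 1=white, locker 2=blue, locker 3=black, locker 4=green, locker 5=grey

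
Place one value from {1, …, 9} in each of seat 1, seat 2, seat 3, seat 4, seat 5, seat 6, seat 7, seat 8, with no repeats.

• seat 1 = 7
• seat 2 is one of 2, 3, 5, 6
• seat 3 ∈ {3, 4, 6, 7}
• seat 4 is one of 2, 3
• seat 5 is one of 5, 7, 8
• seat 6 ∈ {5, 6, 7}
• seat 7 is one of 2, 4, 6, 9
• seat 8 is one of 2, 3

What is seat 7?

9

seat 1 must be 7 (only option left). So seat 3, seat 5, seat 6 can't be 7.
The 7 still-open variables draw from only 7 values {2, 3, 4, 5, 6, 8, 9}, so each is used; only seat 5 can be 8, hence seat 5 = 8.
The 6 still-open variables draw from only 6 values {2, 3, 4, 5, 6, 9}, so each is used; only seat 7 can be 9, hence seat 7 = 9.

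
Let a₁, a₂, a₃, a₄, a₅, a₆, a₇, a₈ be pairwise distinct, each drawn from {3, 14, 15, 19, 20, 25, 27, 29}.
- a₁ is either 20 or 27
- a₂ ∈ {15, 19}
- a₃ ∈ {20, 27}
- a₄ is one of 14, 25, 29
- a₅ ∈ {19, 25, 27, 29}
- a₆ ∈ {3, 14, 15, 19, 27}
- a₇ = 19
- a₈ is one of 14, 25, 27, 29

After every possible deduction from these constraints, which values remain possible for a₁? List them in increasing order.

a₇ has just one choice, so a₇ = 19. Remove 19 from a₂, a₅, a₆.
a₂ has just one choice, so a₂ = 15. Remove 15 from a₆.
Among the 6 still-open variables, 3 fits only a₆ (and all 6 values in {3, 14, 20, 25, 27, 29} must be used), so a₆ = 3.
a₁ and a₃ between them cover only {20, 27} — a naked pair. Remove those values from a₅, a₈.
No further eliminations apply; a₁ can still be any of 20, 27.

20, 27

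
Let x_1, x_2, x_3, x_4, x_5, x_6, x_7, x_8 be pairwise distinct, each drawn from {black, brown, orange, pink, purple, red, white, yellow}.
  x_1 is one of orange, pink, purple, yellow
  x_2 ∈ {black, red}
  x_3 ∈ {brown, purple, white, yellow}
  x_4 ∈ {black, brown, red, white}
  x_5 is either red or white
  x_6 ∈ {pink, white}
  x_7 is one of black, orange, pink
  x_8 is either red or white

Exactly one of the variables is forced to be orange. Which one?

The 2 variables x_5 and x_8 are confined to {red, white}, which locks those values in; drop them from x_2, x_3, x_4, x_6.
x_2 must be black (only option left). So x_4, x_7 can't be black.
x_4 has just one choice, so x_4 = brown. Remove brown from x_3.
x_6's domain is down to {pink}, so x_6 = pink. Eliminate pink elsewhere: x_1, x_7.
So orange goes to x_7.

x_7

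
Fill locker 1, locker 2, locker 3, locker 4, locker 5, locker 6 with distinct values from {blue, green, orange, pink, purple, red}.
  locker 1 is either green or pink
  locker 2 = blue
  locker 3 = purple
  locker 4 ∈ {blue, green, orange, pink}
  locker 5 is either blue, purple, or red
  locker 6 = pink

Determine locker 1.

green

locker 2 must be blue (only option left). Remove blue from locker 4, locker 5.
locker 3 must be purple (only option left). So locker 5 can't be purple.
locker 5 must be red (only option left).
locker 6 must be pink (only option left). So locker 1, locker 4 can't be pink.
So locker 1 = green.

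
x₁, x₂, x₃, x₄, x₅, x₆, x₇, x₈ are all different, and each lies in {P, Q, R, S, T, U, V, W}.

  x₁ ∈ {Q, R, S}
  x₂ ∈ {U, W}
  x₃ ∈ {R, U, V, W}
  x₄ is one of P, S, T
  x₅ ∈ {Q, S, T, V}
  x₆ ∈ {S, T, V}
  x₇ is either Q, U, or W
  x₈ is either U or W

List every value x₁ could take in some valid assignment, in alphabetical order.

R, S

Among the 8 variables, P fits only x₄ (and all 8 values in {P, Q, R, S, T, U, V, W} must be used), so x₄ = P.
The 2 variables x₂ and x₈ are confined to {U, W}, which locks those values in; drop them from x₃, x₇.
x₇ has just one choice, so x₇ = Q. Eliminate Q elsewhere: x₁, x₅.
No further eliminations apply; x₁ can still be any of R, S.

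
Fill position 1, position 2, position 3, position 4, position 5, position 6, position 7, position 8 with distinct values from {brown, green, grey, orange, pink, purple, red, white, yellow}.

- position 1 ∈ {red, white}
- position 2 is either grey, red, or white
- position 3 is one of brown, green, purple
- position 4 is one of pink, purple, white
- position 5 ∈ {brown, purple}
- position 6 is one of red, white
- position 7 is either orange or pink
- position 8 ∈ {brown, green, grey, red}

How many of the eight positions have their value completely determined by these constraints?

3

The 8 variables together cover exactly {brown, green, grey, orange, pink, purple, red, white} — 8 values for 8 variables — and orange appears only in position 7's list, so position 7 = orange.
Among the 7 still-open variables, pink fits only position 4 (and all 7 values in {brown, green, grey, pink, purple, red, white} must be used), so position 4 = pink.
position 1 and position 6 between them cover only {red, white} — a naked pair. Remove those values from position 2, position 8.
position 2's domain is down to {grey}, so position 2 = grey. Remove grey from position 8.
Determined: position 2=grey, position 4=pink, position 7=orange. The other positions each still have more than one consistent value. That makes 3.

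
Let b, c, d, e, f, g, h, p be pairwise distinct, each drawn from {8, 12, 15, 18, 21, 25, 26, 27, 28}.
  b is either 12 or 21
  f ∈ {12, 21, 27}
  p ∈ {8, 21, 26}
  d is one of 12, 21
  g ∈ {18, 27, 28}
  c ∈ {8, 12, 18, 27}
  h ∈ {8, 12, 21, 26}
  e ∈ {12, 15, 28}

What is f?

27

The 8 variables draw from only 8 values {8, 12, 15, 18, 21, 26, 27, 28}, so each is used; only e can be 15, hence e = 15.
The 7 still-open variables draw from only 7 values {8, 12, 18, 21, 26, 27, 28}, so each is used; only g can be 28, hence g = 28.
Among the 6 still-open variables, 18 fits only c (and all 6 values in {8, 12, 18, 21, 26, 27} must be used), so c = 18.
Among the 5 still-open variables, 27 fits only f (and all 5 values in {8, 12, 21, 26, 27} must be used), so f = 27.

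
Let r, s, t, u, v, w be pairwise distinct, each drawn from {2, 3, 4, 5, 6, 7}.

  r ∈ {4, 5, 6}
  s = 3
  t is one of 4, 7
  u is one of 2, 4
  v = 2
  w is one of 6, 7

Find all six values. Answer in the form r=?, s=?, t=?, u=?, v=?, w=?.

r=5, s=3, t=7, u=4, v=2, w=6

s must be 3 (only option left).
v has just one choice, so v = 2. Remove 2 from u.
That leaves u = 4. Eliminate 4 elsewhere: r, t.
That leaves t = 7. Remove 7 from w.
w has just one choice, so w = 6. So r can't be 6.
r's domain is down to {5}, so r = 5.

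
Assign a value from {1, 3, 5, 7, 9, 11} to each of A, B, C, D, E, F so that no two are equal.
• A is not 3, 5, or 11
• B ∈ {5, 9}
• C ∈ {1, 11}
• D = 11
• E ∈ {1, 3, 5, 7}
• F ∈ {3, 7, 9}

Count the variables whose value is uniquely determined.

2

D has just one choice, so D = 11. Strike 11 from C.
C's domain is down to {1}, so C = 1. Eliminate 1 elsewhere: A, E.
Determined: C=1, D=11. The other variables each still have more than one consistent value. That makes 2.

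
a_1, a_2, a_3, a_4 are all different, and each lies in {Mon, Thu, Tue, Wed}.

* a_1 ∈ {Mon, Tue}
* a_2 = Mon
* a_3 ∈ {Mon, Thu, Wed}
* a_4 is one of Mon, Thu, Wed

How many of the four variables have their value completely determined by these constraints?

a_2 must be Mon (only option left). Eliminate Mon elsewhere: a_1, a_3, a_4.
That leaves a_1 = Tue.
Determined: a_1=Tue, a_2=Mon. The other variables each still have more than one consistent value. That makes 2.

2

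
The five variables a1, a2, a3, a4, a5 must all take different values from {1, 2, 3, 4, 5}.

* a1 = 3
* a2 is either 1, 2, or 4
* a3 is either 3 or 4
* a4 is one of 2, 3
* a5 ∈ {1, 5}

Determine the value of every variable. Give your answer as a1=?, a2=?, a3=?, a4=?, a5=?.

a1 must be 3 (only option left). Eliminate 3 elsewhere: a3, a4.
a3's domain is down to {4}, so a3 = 4. So a2 can't be 4.
That leaves a4 = 2. Eliminate 2 elsewhere: a2.
a2 has just one choice, so a2 = 1. Eliminate 1 elsewhere: a5.
a5 must be 5 (only option left).

a1=3, a2=1, a3=4, a4=2, a5=5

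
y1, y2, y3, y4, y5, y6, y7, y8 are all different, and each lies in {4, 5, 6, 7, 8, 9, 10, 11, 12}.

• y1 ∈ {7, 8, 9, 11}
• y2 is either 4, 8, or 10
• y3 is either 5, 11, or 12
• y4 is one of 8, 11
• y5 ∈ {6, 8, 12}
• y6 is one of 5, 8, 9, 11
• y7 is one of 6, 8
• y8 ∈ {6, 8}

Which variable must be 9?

y6

y7 and y8 between them cover only {6, 8} — a naked pair. Remove those values from y1, y2, y4, y5, y6.
y4 must be 11 (only option left). Strike 11 from y1, y3, y6.
y5's domain is down to {12}, so y5 = 12. Strike 12 from y3.
y3's domain is down to {5}, so y3 = 5. So y6 can't be 5.
So 9 goes to y6.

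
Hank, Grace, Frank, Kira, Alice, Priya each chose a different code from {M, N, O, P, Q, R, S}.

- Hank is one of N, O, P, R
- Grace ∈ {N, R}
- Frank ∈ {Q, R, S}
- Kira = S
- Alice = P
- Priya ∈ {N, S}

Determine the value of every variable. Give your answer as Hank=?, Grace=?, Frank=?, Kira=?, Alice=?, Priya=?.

Kira's domain is down to {S}, so Kira = S. So Frank, Priya can't be S.
Alice must be P (only option left). Remove P from Hank.
Priya has just one choice, so Priya = N. Strike N from Hank, Grace.
Grace has just one choice, so Grace = R. Strike R from Hank, Frank.
That leaves Frank = Q.
That leaves Hank = O.

Hank=O, Grace=R, Frank=Q, Kira=S, Alice=P, Priya=N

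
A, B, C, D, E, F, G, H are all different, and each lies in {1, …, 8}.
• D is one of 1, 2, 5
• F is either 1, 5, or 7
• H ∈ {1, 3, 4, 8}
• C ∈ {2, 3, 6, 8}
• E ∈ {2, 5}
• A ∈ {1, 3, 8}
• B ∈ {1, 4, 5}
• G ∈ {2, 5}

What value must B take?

4

The 8 variables together cover exactly {1, 2, 3, 4, 5, 6, 7, 8} — 8 values for 8 variables — and 6 appears only in C's list, so C = 6.
The 7 still-open variables draw from only 7 values {1, 2, 3, 4, 5, 7, 8}, so each is used; only F can be 7, hence F = 7.
E and G share exactly the 2 values {2, 5}; by pigeonhole those values go to them, so strike 2, 5 from B, D.
D must be 1 (only option left). Strike 1 from A, B, H.
So B = 4.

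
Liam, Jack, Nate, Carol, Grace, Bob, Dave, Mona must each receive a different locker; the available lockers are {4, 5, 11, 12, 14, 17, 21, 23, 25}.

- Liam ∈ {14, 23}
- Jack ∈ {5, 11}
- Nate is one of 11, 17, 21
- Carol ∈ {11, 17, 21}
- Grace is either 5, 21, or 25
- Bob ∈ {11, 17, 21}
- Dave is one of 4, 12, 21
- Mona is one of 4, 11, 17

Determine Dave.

The 3 variables Nate, Carol, Bob are confined to {11, 17, 21}, which locks those values in; drop them from Jack, Grace, Dave, Mona.
Jack's domain is down to {5}, so Jack = 5. So Grace can't be 5.
Grace's domain is down to {25}, so Grace = 25.
Mona's domain is down to {4}, so Mona = 4. Strike 4 from Dave.
So Dave = 12.

12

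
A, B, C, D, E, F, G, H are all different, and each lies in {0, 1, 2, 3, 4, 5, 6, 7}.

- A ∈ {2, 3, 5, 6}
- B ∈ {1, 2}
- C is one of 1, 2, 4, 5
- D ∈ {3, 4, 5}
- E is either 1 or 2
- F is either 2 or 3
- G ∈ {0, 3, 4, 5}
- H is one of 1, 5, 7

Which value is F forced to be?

The 8 variables draw from only 8 values {0, 1, 2, 3, 4, 5, 6, 7}, so each is used; only G can be 0, hence G = 0.
The 7 still-open variables draw from only 7 values {1, 2, 3, 4, 5, 6, 7}, so each is used; only A can be 6, hence A = 6.
Among the 6 still-open variables, 7 fits only H (and all 6 values in {1, 2, 3, 4, 5, 7} must be used), so H = 7.
B and E between them cover only {1, 2} — a naked pair. Remove those values from C, F.
So F = 3.

3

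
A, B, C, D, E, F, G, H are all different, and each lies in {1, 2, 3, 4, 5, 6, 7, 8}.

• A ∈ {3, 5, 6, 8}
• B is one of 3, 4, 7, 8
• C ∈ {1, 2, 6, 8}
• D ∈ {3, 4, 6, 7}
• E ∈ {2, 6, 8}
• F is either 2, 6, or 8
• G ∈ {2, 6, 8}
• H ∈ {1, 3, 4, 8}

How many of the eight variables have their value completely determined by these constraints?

2

Among the 8 variables, 5 fits only A (and all 8 values in {1, 2, 3, 4, 5, 6, 7, 8} must be used), so A = 5.
E, F, G between them cover only {2, 6, 8} — a naked triple. Remove those values from B, C, D, H.
That leaves C = 1. Remove 1 from H.
Determined: A=5, C=1. The other variables each still have more than one consistent value. That makes 2.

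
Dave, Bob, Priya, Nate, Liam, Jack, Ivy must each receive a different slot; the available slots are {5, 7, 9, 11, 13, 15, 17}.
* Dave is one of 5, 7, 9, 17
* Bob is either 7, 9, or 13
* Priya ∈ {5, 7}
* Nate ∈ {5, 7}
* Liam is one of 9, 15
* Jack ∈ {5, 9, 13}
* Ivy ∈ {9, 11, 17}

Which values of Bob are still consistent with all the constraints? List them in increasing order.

9, 13

The 7 variables together cover exactly {5, 7, 9, 11, 13, 15, 17} — 7 values for 7 variables — and 11 appears only in Ivy's list, so Ivy = 11.
The 6 still-open variables draw from only 6 values {5, 7, 9, 13, 15, 17}, so each is used; only Liam can be 15, hence Liam = 15.
Among the 5 still-open variables, 17 fits only Dave (and all 5 values in {5, 7, 9, 13, 17} must be used), so Dave = 17.
The 2 variables Priya and Nate are confined to {5, 7}, which locks those values in; drop them from Bob, Jack.
No further eliminations apply; Bob can still be any of 9, 13.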